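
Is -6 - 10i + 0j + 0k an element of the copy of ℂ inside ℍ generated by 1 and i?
Yes. The quaternion -6 - 10i has j- and k-coefficients y = z = 0, so it lies in the complex subalgebra spanned by 1 and i.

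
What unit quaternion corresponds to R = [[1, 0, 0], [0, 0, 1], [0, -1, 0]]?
0.7071 - 0.7071i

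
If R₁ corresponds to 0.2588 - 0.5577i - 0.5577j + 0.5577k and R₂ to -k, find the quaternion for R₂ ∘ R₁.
0.5577 - 0.5577i + 0.5577j - 0.2588k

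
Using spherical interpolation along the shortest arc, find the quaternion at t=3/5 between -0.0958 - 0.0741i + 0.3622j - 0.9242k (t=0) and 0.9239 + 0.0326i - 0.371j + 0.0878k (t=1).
-0.7141 - 0.0611i + 0.4509j - 0.5319k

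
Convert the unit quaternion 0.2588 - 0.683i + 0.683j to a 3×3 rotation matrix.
[[0.067, -0.933, 0.3535], [-0.933, 0.067, 0.3535], [-0.3535, -0.3535, -0.866]]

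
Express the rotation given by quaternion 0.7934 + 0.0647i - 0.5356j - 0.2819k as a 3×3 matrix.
[[0.2673, 0.378, -0.8864], [-0.5166, 0.8327, 0.1993], [0.8134, 0.4046, 0.4179]]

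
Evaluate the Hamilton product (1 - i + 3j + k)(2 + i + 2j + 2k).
-5 + 3i + 11j - k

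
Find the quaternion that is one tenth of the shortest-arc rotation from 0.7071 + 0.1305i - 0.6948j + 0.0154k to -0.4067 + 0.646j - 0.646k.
0.692 + 0.1195i - 0.7069j + 0.0847k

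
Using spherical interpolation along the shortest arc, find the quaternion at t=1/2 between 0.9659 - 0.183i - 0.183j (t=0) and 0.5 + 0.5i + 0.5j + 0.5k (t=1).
0.9091 + 0.1966i + 0.1966j + 0.3101k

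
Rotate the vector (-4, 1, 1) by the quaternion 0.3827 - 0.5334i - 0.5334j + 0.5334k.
(-0.264, -4.208, -0.472)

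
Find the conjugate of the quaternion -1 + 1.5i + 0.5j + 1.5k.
-1 - 1.5i - 0.5j - 1.5k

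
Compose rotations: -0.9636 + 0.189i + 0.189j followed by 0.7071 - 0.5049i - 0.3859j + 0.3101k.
-0.513 + 0.5616i + 0.5641j - 0.3213k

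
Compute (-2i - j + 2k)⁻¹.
0.2222i + 0.1111j - 0.2222k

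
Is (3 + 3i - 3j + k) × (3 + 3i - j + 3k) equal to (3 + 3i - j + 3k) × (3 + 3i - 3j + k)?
No: pq = -6 + 10i - 18j + 18k ≠ -6 + 26i - 6j + 6k = qp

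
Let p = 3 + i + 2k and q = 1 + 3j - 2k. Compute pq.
7 - 5i + 11j - k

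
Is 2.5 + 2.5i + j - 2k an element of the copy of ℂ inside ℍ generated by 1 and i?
No. The quaternion 2.5 + 2.5i + j - 2k has j-coefficient y = 1 and k-coefficient z = -2, not both zero, so it does not lie in the complex subalgebra spanned by 1 and i.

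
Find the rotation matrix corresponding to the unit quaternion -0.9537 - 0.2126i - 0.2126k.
[[0.9096, -0.4055, 0.0904], [0.4055, 0.8192, -0.4055], [0.0904, 0.4055, 0.9096]]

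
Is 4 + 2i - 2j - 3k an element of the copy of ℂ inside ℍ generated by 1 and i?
No. The quaternion 4 + 2i - 2j - 3k has j-coefficient y = -2 and k-coefficient z = -3, not both zero, so it does not lie in the complex subalgebra spanned by 1 and i.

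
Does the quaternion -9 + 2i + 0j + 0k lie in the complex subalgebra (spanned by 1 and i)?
Yes. The quaternion -9 + 2i has j- and k-coefficients y = z = 0, so it lies in the complex subalgebra spanned by 1 and i.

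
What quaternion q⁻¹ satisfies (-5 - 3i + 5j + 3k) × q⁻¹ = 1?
-0.0735 + 0.0441i - 0.0735j - 0.0441k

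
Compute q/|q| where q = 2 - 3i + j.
0.5345 - 0.8018i + 0.2673j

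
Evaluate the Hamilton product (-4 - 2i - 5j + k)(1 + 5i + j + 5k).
6 - 48i + 6j + 4k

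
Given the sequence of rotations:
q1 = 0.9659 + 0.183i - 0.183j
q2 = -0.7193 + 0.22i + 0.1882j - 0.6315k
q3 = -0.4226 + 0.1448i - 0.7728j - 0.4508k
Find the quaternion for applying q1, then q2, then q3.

q2 · q1 = -0.7006 - 0.0347i + 0.1978j - 0.6847k
q3 · q2 · q1 = 0.1453 + 0.5315i + 0.5726j + 0.607k
0.1453 + 0.5315i + 0.5726j + 0.607k


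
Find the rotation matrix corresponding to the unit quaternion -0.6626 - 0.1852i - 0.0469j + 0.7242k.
[[-0.0533, 0.9771, -0.2061], [-0.9423, -0.1175, -0.3134], [-0.3304, 0.1775, 0.927]]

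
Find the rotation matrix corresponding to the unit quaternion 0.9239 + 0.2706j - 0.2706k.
[[0.7071, 0.5, 0.5], [-0.5, 0.8536, -0.1464], [-0.5, -0.1464, 0.8536]]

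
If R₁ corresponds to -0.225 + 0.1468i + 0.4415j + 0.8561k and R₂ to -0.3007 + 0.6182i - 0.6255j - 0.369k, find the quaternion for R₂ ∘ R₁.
0.569 - 0.5558i - 0.5754j + 0.1904k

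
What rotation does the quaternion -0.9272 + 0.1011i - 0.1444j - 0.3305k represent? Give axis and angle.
axis = (0.2699, -0.3855, -0.8823), θ = 316°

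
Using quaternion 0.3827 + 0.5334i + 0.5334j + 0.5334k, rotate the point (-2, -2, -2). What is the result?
(-2, -2, -2)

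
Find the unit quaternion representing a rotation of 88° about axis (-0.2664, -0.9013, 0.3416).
0.7193 - 0.1851i - 0.6261j + 0.2373k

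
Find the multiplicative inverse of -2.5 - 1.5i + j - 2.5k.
-0.1587 + 0.0952i - 0.0635j + 0.1587k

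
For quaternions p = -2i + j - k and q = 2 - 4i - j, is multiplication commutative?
No: pq = -7 - 5i + 6j + 4k ≠ -7 - 3i - 2j - 8k = qp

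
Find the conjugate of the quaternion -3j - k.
3j + k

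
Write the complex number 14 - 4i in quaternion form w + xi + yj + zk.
14 - 4i + 0j + 0k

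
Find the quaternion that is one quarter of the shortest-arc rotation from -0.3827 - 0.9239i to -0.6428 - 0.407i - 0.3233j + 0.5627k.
-0.4883 - 0.8529i - 0.0921j + 0.1602k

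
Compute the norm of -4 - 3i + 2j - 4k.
√45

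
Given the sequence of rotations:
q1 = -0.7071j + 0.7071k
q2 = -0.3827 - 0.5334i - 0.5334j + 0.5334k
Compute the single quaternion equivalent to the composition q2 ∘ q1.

q2 · q1 = -0.7543 + 0.6478j + 0.1066k
-0.7543 + 0.6478j + 0.1066k


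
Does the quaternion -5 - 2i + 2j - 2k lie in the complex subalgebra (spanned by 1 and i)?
No. The quaternion -5 - 2i + 2j - 2k has j-coefficient y = 2 and k-coefficient z = -2, not both zero, so it does not lie in the complex subalgebra spanned by 1 and i.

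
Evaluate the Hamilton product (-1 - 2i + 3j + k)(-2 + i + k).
3 + 6i - 3j - 6k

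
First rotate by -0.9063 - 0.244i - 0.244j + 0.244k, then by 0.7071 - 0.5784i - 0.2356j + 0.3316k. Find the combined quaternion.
-0.9204 + 0.3751i + 0.1012j - 0.0444k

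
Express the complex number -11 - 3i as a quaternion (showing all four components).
-11 - 3i + 0j + 0k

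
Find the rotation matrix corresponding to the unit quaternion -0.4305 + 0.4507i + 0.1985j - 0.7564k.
[[-0.2231, -0.4723, -0.8527], [0.8302, -0.5505, 0.0878], [-0.5109, -0.6883, 0.5149]]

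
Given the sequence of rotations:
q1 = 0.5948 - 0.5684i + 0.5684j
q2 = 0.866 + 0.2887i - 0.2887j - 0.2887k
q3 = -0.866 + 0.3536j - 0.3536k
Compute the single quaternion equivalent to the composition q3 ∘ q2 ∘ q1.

q2 · q1 = 0.8433 - 0.1564i + 0.4846j - 0.1717k
q3 · q2 · q1 = -0.9624 + 0.2461i - 0.0662j - 0.0942k
-0.9624 + 0.2461i - 0.0662j - 0.0942k


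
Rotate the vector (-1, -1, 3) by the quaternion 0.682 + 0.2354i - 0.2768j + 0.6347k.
(0.719, -2.836, 1.562)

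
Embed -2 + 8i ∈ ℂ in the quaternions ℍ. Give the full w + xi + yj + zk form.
-2 + 8i + 0j + 0k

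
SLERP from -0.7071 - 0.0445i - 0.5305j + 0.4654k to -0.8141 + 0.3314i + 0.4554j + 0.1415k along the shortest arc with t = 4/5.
-0.891 + 0.2788i + 0.2647j + 0.2413k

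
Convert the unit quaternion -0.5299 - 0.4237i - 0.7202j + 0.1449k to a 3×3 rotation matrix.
[[-0.0794, 0.7639, 0.6405], [0.4567, 0.599, -0.6578], [-0.8861, 0.2403, -0.3964]]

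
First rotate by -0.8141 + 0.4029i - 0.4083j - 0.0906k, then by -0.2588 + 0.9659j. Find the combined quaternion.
0.6051 - 0.1918i - 0.6807j - 0.3657k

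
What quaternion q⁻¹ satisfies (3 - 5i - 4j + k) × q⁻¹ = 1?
0.0588 + 0.098i + 0.0784j - 0.0196k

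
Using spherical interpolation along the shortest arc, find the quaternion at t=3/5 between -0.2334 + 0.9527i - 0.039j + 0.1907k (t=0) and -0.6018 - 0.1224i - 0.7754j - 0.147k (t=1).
-0.6167 + 0.4542i - 0.6429j - 0.0071k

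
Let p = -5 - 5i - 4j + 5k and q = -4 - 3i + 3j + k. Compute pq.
12 + 16i - 9j - 52k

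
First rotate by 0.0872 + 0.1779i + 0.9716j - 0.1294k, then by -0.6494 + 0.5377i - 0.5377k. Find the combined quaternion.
-0.2219 + 0.4538i - 0.657j + 0.5596k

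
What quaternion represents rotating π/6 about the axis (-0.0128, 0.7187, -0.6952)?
0.9659 - 0.0033i + 0.186j - 0.1799k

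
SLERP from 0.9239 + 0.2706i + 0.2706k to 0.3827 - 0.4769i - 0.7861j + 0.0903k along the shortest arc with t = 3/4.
0.6391 - 0.321i - 0.6783j + 0.1684k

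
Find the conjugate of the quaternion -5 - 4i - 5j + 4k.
-5 + 4i + 5j - 4k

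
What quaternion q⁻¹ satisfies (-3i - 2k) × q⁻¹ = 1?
0.2308i + 0.1538k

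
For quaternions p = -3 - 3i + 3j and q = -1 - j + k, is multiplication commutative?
No: pq = 6 + 6i + 3j ≠ 6 - 3j - 6k = qp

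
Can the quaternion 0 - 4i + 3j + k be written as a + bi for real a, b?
No. The quaternion -4i + 3j + k has j-coefficient y = 3 and k-coefficient z = 1, not both zero, so it does not lie in the complex subalgebra spanned by 1 and i.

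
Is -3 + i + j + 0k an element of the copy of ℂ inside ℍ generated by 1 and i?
No. The quaternion -3 + i + j has j-coefficient y = 1 and k-coefficient z = 0, not both zero, so it does not lie in the complex subalgebra spanned by 1 and i.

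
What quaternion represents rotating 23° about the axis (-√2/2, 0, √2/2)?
0.9799 - 0.141i + 0.141k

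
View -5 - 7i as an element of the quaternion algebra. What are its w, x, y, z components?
-5 - 7i + 0j + 0k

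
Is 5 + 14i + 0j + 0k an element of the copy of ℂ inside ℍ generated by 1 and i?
Yes. The quaternion 5 + 14i has j- and k-coefficients y = z = 0, so it lies in the complex subalgebra spanned by 1 and i.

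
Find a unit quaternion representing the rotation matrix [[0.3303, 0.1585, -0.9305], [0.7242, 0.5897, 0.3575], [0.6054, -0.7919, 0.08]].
0.7071 - 0.4064i - 0.543j + 0.2k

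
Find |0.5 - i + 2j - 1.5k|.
2.739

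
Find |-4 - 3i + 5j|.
√50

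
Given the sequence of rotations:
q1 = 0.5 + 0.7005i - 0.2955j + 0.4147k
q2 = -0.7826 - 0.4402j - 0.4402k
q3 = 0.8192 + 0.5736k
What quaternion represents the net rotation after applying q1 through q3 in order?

q2 · q1 = -0.3388 - 0.8608i - 0.2972j - 0.2363k
q3 · q2 · q1 = -0.142 - 0.5347i - 0.7372j - 0.3879k
-0.142 - 0.5347i - 0.7372j - 0.3879k


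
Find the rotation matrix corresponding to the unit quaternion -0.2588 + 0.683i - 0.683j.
[[0.067, -0.933, 0.3535], [-0.933, 0.067, 0.3535], [-0.3535, -0.3535, -0.866]]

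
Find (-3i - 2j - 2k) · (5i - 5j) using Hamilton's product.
5 - 10i - 10j + 25k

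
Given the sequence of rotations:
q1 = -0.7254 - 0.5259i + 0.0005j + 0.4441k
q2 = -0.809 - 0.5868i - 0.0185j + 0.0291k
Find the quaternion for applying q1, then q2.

q2 · q1 = 0.2653 + 0.8429i + 0.2583j - 0.3904k
0.2653 + 0.8429i + 0.2583j - 0.3904k


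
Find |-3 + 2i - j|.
√14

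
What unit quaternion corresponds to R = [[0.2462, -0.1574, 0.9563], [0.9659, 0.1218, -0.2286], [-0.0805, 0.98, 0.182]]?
0.6225 + 0.4854i + 0.4164j + 0.4511k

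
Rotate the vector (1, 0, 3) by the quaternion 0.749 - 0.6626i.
(1, 2.978, 0.366)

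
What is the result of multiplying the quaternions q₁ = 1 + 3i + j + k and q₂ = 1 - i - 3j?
7 + 5i - 3j - 7k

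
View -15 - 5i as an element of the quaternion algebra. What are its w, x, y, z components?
-15 - 5i + 0j + 0k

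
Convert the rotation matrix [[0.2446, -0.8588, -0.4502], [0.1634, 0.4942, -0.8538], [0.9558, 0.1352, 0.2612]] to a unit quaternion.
0.7071 + 0.3497i - 0.4971j + 0.3614k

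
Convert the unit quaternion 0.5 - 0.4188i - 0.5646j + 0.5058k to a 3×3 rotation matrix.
[[-0.1492, -0.0329, -0.9883], [0.9787, 0.1375, -0.1523], [0.1409, -0.9899, 0.0117]]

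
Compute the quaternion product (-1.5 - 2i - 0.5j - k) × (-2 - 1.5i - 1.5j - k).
-1.75 + 5.25i + 2.75j + 5.75k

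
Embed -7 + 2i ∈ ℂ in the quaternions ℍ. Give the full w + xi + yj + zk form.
-7 + 2i + 0j + 0k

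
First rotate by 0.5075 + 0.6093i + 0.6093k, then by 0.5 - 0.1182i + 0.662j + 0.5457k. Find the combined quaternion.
-0.0067 + 0.648i + 0.7405j + 0.1782k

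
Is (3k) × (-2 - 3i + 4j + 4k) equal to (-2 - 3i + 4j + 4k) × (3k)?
No: pq = -12 - 12i - 9j - 6k ≠ -12 + 12i + 9j - 6k = qp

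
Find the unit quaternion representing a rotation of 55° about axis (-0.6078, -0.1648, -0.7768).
0.887 - 0.2807i - 0.0761j - 0.3587k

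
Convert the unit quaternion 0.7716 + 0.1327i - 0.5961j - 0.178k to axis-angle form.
axis = (0.2086, -0.9371, -0.2798), θ = 79°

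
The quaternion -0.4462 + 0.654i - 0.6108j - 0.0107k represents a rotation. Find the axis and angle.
axis = (0.7308, -0.6825, -0.012), θ = 233°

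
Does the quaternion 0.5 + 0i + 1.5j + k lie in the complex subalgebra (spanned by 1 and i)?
No. The quaternion 0.5 + 1.5j + k has j-coefficient y = 1.5 and k-coefficient z = 1, not both zero, so it does not lie in the complex subalgebra spanned by 1 and i.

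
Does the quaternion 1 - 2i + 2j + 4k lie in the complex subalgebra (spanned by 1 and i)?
No. The quaternion 1 - 2i + 2j + 4k has j-coefficient y = 2 and k-coefficient z = 4, not both zero, so it does not lie in the complex subalgebra spanned by 1 and i.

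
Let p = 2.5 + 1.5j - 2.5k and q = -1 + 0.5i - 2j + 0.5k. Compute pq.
1.75 - 3i - 7.75j + 3k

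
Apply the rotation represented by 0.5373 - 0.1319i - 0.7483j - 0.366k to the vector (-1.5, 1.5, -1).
(2.175, 0.65, -0.587)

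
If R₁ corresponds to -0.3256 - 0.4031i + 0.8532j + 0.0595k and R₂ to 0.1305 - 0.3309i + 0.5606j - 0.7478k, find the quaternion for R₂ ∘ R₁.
-0.6097 + 0.7265i + 0.2499j + 0.1949k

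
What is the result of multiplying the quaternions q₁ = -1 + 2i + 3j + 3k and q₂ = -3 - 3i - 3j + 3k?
9 + 15i - 21j - 9k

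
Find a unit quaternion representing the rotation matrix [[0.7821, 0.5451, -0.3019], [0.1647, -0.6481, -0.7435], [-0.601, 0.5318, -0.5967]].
0.3665 + 0.8699i + 0.204j - 0.2595k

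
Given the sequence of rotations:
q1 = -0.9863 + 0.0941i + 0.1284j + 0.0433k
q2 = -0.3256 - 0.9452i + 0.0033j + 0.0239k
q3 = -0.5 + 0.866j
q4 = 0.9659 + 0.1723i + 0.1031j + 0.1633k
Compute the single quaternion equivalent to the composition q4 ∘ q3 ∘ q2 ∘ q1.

q2 · q1 = 0.4086 + 0.8987i - 0.0019j - 0.1593k
q3 · q2 · q1 = -0.2027 - 0.5873i + 0.3548j - 0.6986k
q4 · q3 · q2 · q1 = -0.0171 - 0.7322i + 0.3463j - 0.5862k
-0.0171 - 0.7322i + 0.3463j - 0.5862k


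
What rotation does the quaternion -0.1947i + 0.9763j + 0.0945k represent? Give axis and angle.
axis = (-0.1947, 0.9763, 0.0945), θ = π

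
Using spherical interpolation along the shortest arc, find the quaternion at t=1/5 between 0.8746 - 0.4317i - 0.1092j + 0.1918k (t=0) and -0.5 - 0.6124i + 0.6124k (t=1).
0.9697 - 0.2218i - 0.1024j - 0.0032k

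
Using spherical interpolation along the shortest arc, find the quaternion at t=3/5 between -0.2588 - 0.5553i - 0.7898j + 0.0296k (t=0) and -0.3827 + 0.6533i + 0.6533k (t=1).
0.1467 - 0.7699i - 0.4114j - 0.4652k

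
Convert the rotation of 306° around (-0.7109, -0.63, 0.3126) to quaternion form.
-0.891 - 0.3227i - 0.286j + 0.1419k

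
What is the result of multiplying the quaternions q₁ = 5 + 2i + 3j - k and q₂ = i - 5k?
-7 - 10i + 9j - 28k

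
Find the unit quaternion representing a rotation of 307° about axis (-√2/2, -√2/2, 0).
-0.8949 - 0.3155i - 0.3155j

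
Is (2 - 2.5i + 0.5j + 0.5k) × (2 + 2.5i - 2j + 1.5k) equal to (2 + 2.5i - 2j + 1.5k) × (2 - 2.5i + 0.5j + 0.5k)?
No: pq = 10.5 + 1.75i + 2j + 7.75k ≠ 10.5 - 1.75i - 8j + 0.25k = qp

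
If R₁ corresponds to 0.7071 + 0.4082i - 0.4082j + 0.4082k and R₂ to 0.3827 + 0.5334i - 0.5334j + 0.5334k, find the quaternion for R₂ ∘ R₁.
-0.3826 + 0.5334i - 0.5334j + 0.5334k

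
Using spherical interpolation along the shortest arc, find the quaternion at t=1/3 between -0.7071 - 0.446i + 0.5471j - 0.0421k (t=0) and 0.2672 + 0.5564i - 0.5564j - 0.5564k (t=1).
-0.5962 - 0.5175i + 0.5888j + 0.1732k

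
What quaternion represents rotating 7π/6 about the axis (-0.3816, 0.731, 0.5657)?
-0.2588 - 0.3686i + 0.7061j + 0.5464k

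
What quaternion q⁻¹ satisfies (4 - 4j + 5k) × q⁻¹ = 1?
0.0702 + 0.0702j - 0.0877k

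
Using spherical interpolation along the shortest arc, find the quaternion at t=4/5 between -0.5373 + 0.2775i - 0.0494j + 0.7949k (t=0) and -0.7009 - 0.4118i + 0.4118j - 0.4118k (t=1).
0.4948 + 0.465i - 0.3979j + 0.617k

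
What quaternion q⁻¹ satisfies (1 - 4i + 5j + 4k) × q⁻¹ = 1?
0.0172 + 0.069i - 0.0862j - 0.069k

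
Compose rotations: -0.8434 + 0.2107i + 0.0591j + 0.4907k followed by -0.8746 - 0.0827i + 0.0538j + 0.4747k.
0.5189 - 0.1162i + 0.0435j - 0.8458k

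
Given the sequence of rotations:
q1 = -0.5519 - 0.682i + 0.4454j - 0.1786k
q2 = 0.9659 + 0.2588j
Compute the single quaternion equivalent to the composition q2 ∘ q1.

q2 · q1 = -0.6483 - 0.705i + 0.2874j + 0.004k
-0.6483 - 0.705i + 0.2874j + 0.004k


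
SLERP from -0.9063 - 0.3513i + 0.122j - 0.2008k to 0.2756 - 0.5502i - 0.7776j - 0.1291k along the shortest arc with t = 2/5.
-0.8482 + 0.033i + 0.522j - 0.0832k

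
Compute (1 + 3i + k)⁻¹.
0.0909 - 0.2727i - 0.0909k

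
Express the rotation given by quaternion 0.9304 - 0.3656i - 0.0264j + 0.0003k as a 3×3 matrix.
[[0.9986, 0.0187, -0.0493], [0.0199, 0.7327, 0.6803], [0.0489, -0.6803, 0.7313]]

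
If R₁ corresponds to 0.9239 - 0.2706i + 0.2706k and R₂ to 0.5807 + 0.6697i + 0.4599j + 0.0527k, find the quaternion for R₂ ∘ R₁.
0.7035 + 0.586i + 0.2294j + 0.3303k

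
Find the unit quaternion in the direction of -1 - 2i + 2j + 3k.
-0.2357 - 0.4714i + 0.4714j + 0.7071k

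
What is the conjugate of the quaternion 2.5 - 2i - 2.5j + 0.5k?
2.5 + 2i + 2.5j - 0.5k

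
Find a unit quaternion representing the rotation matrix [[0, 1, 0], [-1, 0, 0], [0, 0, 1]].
0.7071 - 0.7071k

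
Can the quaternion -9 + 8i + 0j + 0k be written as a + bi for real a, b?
Yes. The quaternion -9 + 8i has j- and k-coefficients y = z = 0, so it lies in the complex subalgebra spanned by 1 and i.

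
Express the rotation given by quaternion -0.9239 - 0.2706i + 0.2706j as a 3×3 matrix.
[[0.8536, -0.1464, -0.5], [-0.1464, 0.8536, -0.5], [0.5, 0.5, 0.7071]]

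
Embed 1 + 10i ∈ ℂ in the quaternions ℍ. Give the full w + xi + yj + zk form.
1 + 10i + 0j + 0k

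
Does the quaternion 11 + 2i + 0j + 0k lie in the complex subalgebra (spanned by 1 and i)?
Yes. The quaternion 11 + 2i has j- and k-coefficients y = z = 0, so it lies in the complex subalgebra spanned by 1 and i.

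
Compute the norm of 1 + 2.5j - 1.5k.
3.082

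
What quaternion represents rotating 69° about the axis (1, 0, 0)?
0.8241 + 0.5664i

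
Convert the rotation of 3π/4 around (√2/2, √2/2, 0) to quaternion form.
0.3827 + 0.6533i + 0.6533j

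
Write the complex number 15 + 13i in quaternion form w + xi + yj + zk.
15 + 13i + 0j + 0k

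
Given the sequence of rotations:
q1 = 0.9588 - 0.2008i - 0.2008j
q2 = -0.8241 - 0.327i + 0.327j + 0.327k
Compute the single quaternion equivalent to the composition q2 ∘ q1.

q2 · q1 = -0.7901 - 0.0824i + 0.4133j + 0.4449k
-0.7901 - 0.0824i + 0.4133j + 0.4449k


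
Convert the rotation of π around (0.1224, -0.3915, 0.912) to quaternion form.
0.1224i - 0.3915j + 0.912k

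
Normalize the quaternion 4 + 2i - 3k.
0.7428 + 0.3714i - 0.5571k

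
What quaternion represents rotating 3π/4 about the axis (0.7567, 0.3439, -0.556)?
0.3827 + 0.6991i + 0.3177j - 0.5137k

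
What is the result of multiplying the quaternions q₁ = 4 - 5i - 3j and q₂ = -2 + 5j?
7 + 10i + 26j - 25k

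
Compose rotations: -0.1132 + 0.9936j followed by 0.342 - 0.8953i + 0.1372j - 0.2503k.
-0.175 + 0.35i + 0.3243j - 0.8612k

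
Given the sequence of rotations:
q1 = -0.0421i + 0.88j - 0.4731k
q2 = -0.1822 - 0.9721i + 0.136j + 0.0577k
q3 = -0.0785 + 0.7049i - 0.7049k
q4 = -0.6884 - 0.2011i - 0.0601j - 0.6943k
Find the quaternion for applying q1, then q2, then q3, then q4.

q2 · q1 = -0.1333 - 0.1074i - 0.6227j - 0.7635k
q3 · q2 · q1 = -0.452 - 0.5245i + 0.6628j - 0.285k
q4 · q3 · q2 · q1 = 0.0476 + 0.9293i - 0.1223j + 0.3452k
0.0476 + 0.9293i - 0.1223j + 0.3452k


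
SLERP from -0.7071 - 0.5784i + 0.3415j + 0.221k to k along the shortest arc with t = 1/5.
-0.6389 - 0.5226i + 0.3086j + 0.4728k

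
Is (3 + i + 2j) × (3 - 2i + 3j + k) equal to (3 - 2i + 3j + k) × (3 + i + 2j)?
No: pq = 5 - i + 14j + 10k ≠ 5 - 5i + 16j - 4k = qp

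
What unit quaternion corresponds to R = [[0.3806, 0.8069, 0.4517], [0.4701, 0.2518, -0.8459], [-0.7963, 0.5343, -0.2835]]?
0.5807 + 0.5942i + 0.5373j - 0.145k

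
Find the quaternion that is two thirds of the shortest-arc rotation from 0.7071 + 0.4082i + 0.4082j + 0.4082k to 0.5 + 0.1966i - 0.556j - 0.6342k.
-0.0813 + 0.0312i + 0.6704j + 0.7368k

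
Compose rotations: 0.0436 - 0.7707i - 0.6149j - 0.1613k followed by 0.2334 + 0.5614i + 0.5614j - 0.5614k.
0.6975 - 0.5912i + 0.4042j + 0.0253k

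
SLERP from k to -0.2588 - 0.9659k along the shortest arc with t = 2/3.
0.1736 + 0.9848k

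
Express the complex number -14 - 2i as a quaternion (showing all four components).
-14 - 2i + 0j + 0k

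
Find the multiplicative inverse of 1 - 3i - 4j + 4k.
0.0238 + 0.0714i + 0.0952j - 0.0952k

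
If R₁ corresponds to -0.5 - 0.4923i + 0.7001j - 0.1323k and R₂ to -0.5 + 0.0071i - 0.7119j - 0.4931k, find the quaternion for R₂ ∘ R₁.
0.6867 + 0.682i + 0.2496j - 0.0328k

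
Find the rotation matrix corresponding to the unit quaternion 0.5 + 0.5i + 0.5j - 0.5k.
[[0, 1, 0], [0, 0, -1], [-1, 0, 0]]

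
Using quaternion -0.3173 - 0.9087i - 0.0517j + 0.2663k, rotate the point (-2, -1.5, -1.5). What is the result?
(-1.423, 2.246, 1.195)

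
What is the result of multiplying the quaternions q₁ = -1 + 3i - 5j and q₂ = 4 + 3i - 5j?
-38 + 9i - 15j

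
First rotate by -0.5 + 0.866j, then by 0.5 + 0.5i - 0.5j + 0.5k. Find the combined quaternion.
0.183 - 0.683i + 0.683j + 0.183k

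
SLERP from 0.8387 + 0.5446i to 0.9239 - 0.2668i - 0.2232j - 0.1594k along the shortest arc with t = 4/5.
0.9679 - 0.1002i - 0.1877j - 0.134k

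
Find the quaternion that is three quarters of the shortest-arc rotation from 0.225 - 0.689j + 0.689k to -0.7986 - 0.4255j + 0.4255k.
-0.5948 - 0.5684j + 0.5684k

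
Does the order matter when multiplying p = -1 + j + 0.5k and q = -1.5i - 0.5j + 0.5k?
Yes: pq = 0.25 + 2.25i - 0.25j + k ≠ 0.25 + 0.75i + 1.25j - 2k = qp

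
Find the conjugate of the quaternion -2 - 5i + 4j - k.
-2 + 5i - 4j + k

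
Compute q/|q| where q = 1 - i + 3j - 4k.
0.1925 - 0.1925i + 0.5774j - 0.7698k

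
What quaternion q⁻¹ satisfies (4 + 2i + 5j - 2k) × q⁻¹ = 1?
0.0816 - 0.0408i - 0.102j + 0.0408k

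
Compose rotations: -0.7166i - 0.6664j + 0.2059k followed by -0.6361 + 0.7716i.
0.5529 + 0.4558i + 0.265j - 0.6452k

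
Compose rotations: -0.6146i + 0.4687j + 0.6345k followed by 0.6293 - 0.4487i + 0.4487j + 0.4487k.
-0.7708 - 0.3124i + 0.3039j + 0.4648k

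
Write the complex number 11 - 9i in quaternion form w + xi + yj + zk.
11 - 9i + 0j + 0k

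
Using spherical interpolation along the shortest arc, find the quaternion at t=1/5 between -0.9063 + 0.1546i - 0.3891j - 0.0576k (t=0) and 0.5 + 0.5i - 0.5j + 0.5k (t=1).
-0.958 + 0.0027i - 0.2151j - 0.1895k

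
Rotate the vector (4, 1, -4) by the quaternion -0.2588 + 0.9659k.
(-2.964, -2.866, -4)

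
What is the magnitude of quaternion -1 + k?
√2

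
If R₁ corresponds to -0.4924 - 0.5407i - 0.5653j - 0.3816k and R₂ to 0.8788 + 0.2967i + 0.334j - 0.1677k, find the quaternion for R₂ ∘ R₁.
-0.1475 - 0.8435i - 0.4574j - 0.2399k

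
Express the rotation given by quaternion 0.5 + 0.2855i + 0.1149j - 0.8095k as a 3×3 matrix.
[[-0.337, 0.8751, -0.3473], [-0.7439, -0.4736, -0.4715], [-0.5771, 0.0995, 0.8106]]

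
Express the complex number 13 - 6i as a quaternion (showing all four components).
13 - 6i + 0j + 0k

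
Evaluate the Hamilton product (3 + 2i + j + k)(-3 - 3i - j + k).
-3 - 13i - 11j + k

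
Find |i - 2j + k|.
√6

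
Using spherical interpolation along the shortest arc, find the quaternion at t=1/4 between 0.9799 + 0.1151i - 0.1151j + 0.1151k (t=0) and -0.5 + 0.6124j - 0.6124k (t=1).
0.9223 + 0.0917i - 0.2655j + 0.2655k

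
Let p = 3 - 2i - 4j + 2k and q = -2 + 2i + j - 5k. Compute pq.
12 + 28i + 5j - 13k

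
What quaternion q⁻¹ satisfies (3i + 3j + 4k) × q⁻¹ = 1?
-0.0882i - 0.0882j - 0.1176k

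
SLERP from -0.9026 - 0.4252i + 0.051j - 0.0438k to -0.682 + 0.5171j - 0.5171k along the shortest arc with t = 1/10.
-0.9087 - 0.3918i + 0.1053j - 0.0987k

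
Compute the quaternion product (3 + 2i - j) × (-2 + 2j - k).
-4 - 3i + 10j + k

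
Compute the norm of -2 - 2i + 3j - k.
√18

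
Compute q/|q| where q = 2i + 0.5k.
0.9701i + 0.2425k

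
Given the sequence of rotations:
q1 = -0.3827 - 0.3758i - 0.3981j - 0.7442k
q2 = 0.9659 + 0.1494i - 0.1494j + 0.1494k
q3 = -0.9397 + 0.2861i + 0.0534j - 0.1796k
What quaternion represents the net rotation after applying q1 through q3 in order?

q2 · q1 = -0.2618 - 0.2495i - 0.2723j - 0.8916k
q3 · q2 · q1 = 0.1718 + 0.063i + 0.5418j + 0.8203k
0.1718 + 0.063i + 0.5418j + 0.8203k


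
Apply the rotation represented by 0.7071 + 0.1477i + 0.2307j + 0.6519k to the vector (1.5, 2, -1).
(-2.161, 1.606, -0.031)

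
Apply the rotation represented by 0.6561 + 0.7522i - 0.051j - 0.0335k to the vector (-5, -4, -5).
(-4.245, 6.057, -3.36)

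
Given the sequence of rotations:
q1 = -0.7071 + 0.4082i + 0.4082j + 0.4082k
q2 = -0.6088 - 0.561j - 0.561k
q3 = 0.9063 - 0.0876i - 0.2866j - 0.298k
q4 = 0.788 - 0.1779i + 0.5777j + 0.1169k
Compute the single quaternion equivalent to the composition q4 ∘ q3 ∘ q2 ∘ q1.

q2 · q1 = 0.8885 - 0.2485i - 0.0808j + 0.3772k
q3 · q2 · q1 = 0.8727 - 0.4352i - 0.2208j + 0.0129k
q4 · q3 · q2 · q1 = 0.7363 - 0.4649i + 0.2816j + 0.4029k
0.7363 - 0.4649i + 0.2816j + 0.4029k


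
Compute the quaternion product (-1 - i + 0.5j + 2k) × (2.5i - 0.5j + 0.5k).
1.75 - 1.25i + 6j - 1.25k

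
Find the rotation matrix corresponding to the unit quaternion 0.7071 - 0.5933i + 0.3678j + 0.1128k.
[[0.704, -0.596, 0.3863], [-0.2769, 0.2705, 0.922], [-0.654, -0.7561, 0.0254]]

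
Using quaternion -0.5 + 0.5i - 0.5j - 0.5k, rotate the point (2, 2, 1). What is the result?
(-2, 1, -2)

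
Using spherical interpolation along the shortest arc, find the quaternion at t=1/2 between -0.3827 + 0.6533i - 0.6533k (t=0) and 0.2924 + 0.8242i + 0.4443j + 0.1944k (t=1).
-0.056 + 0.9165i + 0.2756j - 0.2846k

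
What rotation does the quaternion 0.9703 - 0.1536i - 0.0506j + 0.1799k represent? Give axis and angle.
axis = (-0.635, -0.2092, 0.7437), θ = 28°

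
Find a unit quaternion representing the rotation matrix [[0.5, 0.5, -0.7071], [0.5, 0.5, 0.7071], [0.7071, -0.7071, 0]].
0.7071 - 0.5i - 0.5j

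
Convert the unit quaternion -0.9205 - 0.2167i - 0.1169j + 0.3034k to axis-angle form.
axis = (-0.5546, -0.2992, 0.7765), θ = 314°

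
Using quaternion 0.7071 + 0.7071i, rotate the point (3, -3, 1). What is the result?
(3, -1, -3)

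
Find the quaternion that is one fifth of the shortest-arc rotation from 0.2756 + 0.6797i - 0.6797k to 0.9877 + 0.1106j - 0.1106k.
0.4966 + 0.5991i + 0.0284j - 0.6275k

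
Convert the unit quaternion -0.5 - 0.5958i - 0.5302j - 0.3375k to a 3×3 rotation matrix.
[[0.21, 0.2943, 0.9324], [0.9693, 0.0622, -0.2379], [-0.128, 0.9537, -0.2722]]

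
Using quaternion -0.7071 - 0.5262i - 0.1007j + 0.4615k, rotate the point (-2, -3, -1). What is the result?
(-3.04, 1.87, -1.123)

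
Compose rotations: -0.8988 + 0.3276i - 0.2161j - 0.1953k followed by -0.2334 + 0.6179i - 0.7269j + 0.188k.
-0.113 - 0.4492i + 0.886j - 0.0188k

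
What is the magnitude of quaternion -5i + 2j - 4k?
√45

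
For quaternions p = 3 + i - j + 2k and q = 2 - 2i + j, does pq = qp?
No: pq = 9 - 6i - 3j + 3k ≠ 9 - 2i + 5j + 5k = qp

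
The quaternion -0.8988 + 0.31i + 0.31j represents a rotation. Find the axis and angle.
axis = (√2/2, √2/2, 0), θ = 308°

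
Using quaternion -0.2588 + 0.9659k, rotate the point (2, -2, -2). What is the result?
(-2.732, 0.732, -2)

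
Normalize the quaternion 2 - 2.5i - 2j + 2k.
0.4682 - 0.5852i - 0.4682j + 0.4682k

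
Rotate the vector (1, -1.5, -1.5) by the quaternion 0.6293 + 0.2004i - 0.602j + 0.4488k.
(1.948, 0.737, 1.077)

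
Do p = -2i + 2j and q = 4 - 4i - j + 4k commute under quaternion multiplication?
No: pq = -6 + 16j + 10k ≠ -6 - 16i - 10k = qp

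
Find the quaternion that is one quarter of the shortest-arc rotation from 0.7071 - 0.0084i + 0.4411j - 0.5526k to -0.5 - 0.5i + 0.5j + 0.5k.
0.7443 + 0.1486i + 0.2117j - 0.6157k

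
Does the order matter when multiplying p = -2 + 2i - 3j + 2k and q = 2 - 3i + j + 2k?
Yes: pq = 1 + 2i - 18j - 7k ≠ 1 + 18i + 2j + 7k = qp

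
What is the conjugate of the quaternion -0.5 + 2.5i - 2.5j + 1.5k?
-0.5 - 2.5i + 2.5j - 1.5k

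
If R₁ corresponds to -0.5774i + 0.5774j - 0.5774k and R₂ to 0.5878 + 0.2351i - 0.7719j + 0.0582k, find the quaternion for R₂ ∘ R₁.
0.615 + 0.0727i + 0.4415j - 0.6493k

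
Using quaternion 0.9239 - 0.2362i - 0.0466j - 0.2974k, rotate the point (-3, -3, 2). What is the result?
(-4.062, 0.376, 2.315)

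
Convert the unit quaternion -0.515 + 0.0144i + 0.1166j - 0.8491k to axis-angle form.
axis = (0.0168, 0.136, -0.9906), θ = 242°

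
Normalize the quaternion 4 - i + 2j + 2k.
0.8 - 0.2i + 0.4j + 0.4k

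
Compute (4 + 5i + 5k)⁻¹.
0.0606 - 0.0758i - 0.0758k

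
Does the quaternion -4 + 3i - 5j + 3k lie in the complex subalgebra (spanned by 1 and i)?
No. The quaternion -4 + 3i - 5j + 3k has j-coefficient y = -5 and k-coefficient z = 3, not both zero, so it does not lie in the complex subalgebra spanned by 1 and i.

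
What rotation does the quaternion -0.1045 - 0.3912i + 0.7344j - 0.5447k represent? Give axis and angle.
axis = (-0.3934, 0.7384, -0.5477), θ = 192°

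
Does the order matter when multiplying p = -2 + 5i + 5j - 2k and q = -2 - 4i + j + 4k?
Yes: pq = 27 + 20i - 24j + 21k ≠ 27 - 24i - 29k = qp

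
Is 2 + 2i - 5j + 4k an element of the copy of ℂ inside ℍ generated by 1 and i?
No. The quaternion 2 + 2i - 5j + 4k has j-coefficient y = -5 and k-coefficient z = 4, not both zero, so it does not lie in the complex subalgebra spanned by 1 and i.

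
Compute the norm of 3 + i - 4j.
√26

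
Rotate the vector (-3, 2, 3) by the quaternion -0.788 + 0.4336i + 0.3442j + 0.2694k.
(-1.334, 3.942, -2.163)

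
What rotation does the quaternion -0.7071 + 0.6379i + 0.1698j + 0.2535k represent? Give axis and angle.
axis = (0.9021, 0.2401, 0.3585), θ = 3π/2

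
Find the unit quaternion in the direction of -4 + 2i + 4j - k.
-0.6576 + 0.3288i + 0.6576j - 0.1644k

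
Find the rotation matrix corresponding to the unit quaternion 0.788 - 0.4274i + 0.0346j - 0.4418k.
[[0.6072, 0.6667, 0.4322], [-0.7259, 0.2443, 0.643], [0.3231, -0.7042, 0.6323]]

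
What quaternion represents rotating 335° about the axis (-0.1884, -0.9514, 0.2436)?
-0.9763 - 0.0408i - 0.2059j + 0.0527k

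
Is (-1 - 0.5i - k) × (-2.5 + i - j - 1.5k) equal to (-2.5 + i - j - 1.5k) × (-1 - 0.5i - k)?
No: pq = 1.5 - 0.75i - 0.75j + 4.5k ≠ 1.5 + 1.25i + 2.75j + 3.5k = qp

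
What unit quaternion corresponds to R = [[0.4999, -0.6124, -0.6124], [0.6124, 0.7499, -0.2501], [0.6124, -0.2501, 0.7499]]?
0.866 - 0.3536j + 0.3536k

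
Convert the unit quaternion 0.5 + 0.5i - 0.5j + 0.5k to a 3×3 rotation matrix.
[[0, -1, 0], [0, 0, -1], [1, 0, 0]]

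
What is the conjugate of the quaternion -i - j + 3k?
i + j - 3k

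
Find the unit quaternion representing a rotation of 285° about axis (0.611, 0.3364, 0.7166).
-0.7934 + 0.372i + 0.2048j + 0.4362k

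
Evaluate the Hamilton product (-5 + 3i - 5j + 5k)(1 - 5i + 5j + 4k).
15 - 17i - 67j - 25k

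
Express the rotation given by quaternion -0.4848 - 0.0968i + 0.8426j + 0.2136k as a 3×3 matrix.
[[-0.5112, 0.044, -0.8583], [-0.3702, 0.89, 0.2661], [0.7756, 0.4538, -0.4387]]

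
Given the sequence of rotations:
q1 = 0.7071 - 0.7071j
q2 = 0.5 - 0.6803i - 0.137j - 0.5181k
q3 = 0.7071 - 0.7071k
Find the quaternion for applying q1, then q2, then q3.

q2 · q1 = 0.2567 - 0.8474i - 0.4504j + 0.1147k
q3 · q2 · q1 = 0.2626 - 0.9177i + 0.2807j - 0.1004k
0.2626 - 0.9177i + 0.2807j - 0.1004k


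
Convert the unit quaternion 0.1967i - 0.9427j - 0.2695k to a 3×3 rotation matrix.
[[-0.9226, -0.3709, -0.106], [-0.3709, 0.7774, 0.5081], [-0.106, 0.5081, -0.8547]]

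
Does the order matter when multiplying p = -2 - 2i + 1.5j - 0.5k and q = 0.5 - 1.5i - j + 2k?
Yes: pq = -1.5 + 4.5i + 7.5j ≠ -1.5 - 0.5i - 2j - 8.5k = qp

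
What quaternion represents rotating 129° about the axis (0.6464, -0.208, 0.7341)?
0.4305 + 0.5834i - 0.1877j + 0.6626k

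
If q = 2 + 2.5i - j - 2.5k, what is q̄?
2 - 2.5i + j + 2.5k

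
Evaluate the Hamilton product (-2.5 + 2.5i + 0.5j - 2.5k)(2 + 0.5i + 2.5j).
-7.5 + 10i - 6.5j + k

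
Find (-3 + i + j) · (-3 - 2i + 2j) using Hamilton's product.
9 + 3i - 9j + 4k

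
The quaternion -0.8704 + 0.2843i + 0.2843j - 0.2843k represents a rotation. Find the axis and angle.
axis = (√3/3, √3/3, -√3/3), θ = 301°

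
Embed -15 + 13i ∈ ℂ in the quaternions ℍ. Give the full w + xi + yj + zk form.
-15 + 13i + 0j + 0k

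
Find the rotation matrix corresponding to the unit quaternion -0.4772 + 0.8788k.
[[-0.5446, 0.8387, 0], [-0.8387, -0.5446, 0], [0, 0, 1]]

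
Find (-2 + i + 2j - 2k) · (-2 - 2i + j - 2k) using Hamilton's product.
13k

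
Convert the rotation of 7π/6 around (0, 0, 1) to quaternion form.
-0.2588 + 0.9659k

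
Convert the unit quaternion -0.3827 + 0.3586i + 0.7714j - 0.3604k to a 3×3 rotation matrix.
[[-0.4499, 0.2774, -0.8489], [0.8291, 0.483, -0.2816], [0.332, -0.8305, -0.4473]]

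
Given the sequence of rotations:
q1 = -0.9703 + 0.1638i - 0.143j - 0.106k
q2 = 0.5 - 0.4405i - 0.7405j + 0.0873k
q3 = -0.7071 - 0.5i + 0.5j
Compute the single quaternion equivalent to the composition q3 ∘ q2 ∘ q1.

q2 · q1 = -0.5096 + 0.6003i + 0.6146j + 0.0466k
q3 · q2 · q1 = 0.3532 - 0.1464i - 0.6661j - 0.6404k
0.3532 - 0.1464i - 0.6661j - 0.6404k


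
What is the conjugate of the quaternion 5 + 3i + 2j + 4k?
5 - 3i - 2j - 4k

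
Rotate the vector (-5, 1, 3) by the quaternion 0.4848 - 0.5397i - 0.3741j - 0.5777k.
(1.483, 3.398, -4.61)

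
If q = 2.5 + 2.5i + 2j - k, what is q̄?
2.5 - 2.5i - 2j + k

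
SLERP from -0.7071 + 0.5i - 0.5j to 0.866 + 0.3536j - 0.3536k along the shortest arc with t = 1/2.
-0.8316 + 0.2643i - 0.4512j + 0.1869k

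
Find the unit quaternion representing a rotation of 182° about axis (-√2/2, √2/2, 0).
-0.0175 - 0.707i + 0.707j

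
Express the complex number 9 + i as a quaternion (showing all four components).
9 + i + 0j + 0k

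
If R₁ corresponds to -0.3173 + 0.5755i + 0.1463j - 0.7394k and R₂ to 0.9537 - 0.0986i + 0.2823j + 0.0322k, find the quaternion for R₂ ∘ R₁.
-0.2634 + 0.3667i - 0.0044j - 0.8923k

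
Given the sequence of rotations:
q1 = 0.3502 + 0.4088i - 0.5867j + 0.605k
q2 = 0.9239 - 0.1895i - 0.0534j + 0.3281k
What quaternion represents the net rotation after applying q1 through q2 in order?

q2 · q1 = 0.1712 + 0.4715i - 0.312j + 0.8069k
0.1712 + 0.4715i - 0.312j + 0.8069k


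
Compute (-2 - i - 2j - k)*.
-2 + i + 2j + k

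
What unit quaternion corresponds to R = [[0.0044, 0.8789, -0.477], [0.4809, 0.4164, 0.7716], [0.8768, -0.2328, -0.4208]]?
-0.5 + 0.5022i + 0.6769j + 0.199k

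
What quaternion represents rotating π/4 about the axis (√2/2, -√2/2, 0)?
0.9239 + 0.2706i - 0.2706j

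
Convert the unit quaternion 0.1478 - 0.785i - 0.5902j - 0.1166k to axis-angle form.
axis = (-0.7937, -0.5968, -0.1179), θ = 163°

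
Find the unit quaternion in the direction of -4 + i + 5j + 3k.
-0.5601 + 0.14i + 0.7001j + 0.4201k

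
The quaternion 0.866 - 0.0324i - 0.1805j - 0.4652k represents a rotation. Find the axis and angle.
axis = (-0.0648, -0.361, -0.9303), θ = π/3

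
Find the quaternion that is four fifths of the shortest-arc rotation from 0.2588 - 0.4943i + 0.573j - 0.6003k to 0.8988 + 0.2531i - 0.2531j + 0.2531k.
-0.7457 - 0.3674i + 0.3893j - 0.3968k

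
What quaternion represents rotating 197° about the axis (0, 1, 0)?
-0.1478 + 0.989j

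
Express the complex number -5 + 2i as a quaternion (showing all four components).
-5 + 2i + 0j + 0k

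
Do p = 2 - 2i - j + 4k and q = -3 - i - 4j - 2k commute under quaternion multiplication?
No: pq = -4 + 22i - 13j - 9k ≠ -4 - 14i + 3j - 23k = qp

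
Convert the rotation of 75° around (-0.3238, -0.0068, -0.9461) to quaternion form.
0.7934 - 0.1971i - 0.0041j - 0.5759k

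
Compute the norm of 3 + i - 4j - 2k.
√30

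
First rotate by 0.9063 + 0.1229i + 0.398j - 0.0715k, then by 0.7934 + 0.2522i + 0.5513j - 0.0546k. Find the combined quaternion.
0.4647 + 0.3084i + 0.8267j - 0.0736k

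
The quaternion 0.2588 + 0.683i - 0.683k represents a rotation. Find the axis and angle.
axis = (√2/2, 0, -√2/2), θ = 5π/6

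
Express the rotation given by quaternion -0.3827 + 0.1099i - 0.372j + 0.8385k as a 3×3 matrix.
[[-0.6829, 0.56, 0.469], [-0.7236, -0.4303, -0.5397], [-0.1004, -0.708, 0.6991]]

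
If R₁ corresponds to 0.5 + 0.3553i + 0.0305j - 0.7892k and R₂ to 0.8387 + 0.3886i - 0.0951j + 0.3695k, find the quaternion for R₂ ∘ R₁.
0.5758 + 0.5561i + 0.416j - 0.4315k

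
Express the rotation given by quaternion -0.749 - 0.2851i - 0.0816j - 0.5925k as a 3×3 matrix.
[[0.2846, -0.841, 0.4601], [0.9341, 0.1353, -0.3304], [0.2156, 0.5238, 0.8241]]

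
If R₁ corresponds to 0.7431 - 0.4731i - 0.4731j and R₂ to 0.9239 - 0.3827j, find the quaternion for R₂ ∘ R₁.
0.5055 - 0.4371i - 0.7215j - 0.1811k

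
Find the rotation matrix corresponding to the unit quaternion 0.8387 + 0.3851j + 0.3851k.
[[0.4068, -0.646, 0.646], [0.646, 0.7034, 0.2966], [-0.646, 0.2966, 0.7034]]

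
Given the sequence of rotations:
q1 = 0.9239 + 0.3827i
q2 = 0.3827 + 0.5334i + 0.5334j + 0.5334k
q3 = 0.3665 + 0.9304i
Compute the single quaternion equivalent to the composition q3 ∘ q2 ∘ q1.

q2 · q1 = 0.1494 + 0.6393i + 0.6969j + 0.2887k
q3 · q2 · q1 = -0.54 + 0.3733i - 0.0132j + 0.7542k
-0.54 + 0.3733i - 0.0132j + 0.7542k


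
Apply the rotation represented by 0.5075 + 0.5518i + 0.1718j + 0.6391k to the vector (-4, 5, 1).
(-1.912, -5.823, 2.107)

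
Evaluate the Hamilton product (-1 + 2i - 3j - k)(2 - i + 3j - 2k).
7 + 14i - 4j + 3k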